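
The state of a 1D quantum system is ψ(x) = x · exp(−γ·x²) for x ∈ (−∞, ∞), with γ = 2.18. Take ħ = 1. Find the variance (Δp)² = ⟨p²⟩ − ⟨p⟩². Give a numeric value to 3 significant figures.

Compute ⟨p⟩ and ⟨p²⟩ separately; (Δp)² = ⟨p²⟩ − ⟨p⟩².
Expand each integrand as polynomial × e^(−2γx²) and use ∫x^(2j)·e^(−2γx²) dx = (2j−1)!!/(4γ)^j · √(π/(2γ)), odd powers → 0; here √(π/(2γ)) = 0.84885. Differentiate with the product rule, d/dx e^(−γx²) = −2γx·e^(−γx²).
Normalization: ∫|ψ|² dx = 0.097345.
⟨p⟩ = 0.0000 and ⟨p²⟩ = 6.5400.
(Δp)² = 6.5400 − (0.0000)² = 6.5400.

6.54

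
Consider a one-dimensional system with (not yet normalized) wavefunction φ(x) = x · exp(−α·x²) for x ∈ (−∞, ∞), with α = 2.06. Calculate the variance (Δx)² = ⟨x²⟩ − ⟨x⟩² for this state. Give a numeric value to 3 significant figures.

0.364

Compute ⟨x⟩ and ⟨x²⟩ separately, then (Δx)² = ⟨x²⟩ − ⟨x⟩².
Expand each integrand as polynomial × e^(−2αx²) and use ∫x^(2j)·e^(−2αx²) dx = (2j−1)!!/(4α)^j · √(π/(2α)), odd powers → 0; here √(π/(2α)) = 0.87323.
Normalization: ∫|φ|² dx = 0.10597.
⟨x⟩ = 0.0000 and ⟨x²⟩ = 0.36408.
(Δx)² = 0.36408 − (0.0000)² = 0.36408.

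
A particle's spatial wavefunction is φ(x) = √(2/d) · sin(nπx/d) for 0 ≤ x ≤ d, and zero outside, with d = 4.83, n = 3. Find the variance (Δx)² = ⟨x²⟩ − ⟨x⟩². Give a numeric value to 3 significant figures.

Compute ⟨x⟩ and ⟨x²⟩ separately, then (Δx)² = ⟨x²⟩ − ⟨x⟩².
With sin²θ = (1 − cos2θ)/2 on 0 ≤ x ≤ d: ∫sin²(nπx/d) dx = d/2, ∫x·sin²(nπx/d) dx = d²/4, ∫x²·sin²(nπx/d) dx = d³·(1/6 − 1/(4n²π²)); higher powers xᵏ the same way, integrating xᵏ·cos(2nπx/d) by parts.
⟨x⟩ = 2.4150 and ⟨x²⟩ = 7.6450.
(Δx)² = 7.6450 − (2.4150)² = 1.8128.

1.81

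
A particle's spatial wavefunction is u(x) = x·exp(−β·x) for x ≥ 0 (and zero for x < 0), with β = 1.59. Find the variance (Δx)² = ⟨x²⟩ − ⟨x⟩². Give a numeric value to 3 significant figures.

Compute ⟨x⟩ and ⟨x²⟩ separately, then (Δx)² = ⟨x²⟩ − ⟨x⟩².
Every integrand reduces to terms xʲ·e^(−2βx) on [0, ∞); use ∫₀^∞ xʲ·e^(−2βx) dx = j!/(2β)^(j+1).
Normalization: ∫|u|² dx = 0.062194.
⟨x⟩ = 0.94340 and ⟨x²⟩ = 1.1867.
(Δx)² = 1.1867 − (0.94340)² = 0.29667.

0.297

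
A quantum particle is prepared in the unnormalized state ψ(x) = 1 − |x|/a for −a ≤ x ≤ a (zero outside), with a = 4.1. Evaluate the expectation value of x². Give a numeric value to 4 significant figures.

1.681

⟨x²⟩ = ∫ x²·|ψ|² dx / ∫|ψ|² dx (integrals over the domain).
ψ is even, so ∫ over [−a, a] = 2∫₀ᵃ with ψ = 1 − x/a there: ∫₀ᵃ (1 − x/a)² dx = a/3, ∫₀ᵃ x²(1 − x/a)² dx = a³/30, ∫₀ᵃ x⁴(1 − x/a)² dx = a⁵/105.
State is unnormalized: ∫|ψ|² dx = 2.7333, and ∫ψ*·x²·ψ dx = 4.5947, so ⟨x²⟩ = 4.5947 / 2.7333.
⟨x²⟩ = 1.6810.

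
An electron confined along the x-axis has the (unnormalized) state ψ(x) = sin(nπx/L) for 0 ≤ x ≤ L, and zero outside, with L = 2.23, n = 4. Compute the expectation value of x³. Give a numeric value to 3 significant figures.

2.72

⟨x³⟩ = ∫ x³·|ψ|² dx / ∫|ψ|² dx (integrals over the domain).
With sin²θ = (1 − cos2θ)/2 on 0 ≤ x ≤ L: ∫sin²(nπx/L) dx = L/2, ∫x·sin²(nπx/L) dx = L²/4, ∫x²·sin²(nπx/L) dx = L³·(1/6 − 1/(4n²π²)); higher powers xᵏ the same way, integrating xᵏ·cos(2nπx/L) by parts.
State is unnormalized: ∫|ψ|² dx = 1.1150, and ∫ψ*·x³·ψ dx = 3.0325, so ⟨x³⟩ = 3.0325 / 1.1150.
⟨x³⟩ = 2.7197.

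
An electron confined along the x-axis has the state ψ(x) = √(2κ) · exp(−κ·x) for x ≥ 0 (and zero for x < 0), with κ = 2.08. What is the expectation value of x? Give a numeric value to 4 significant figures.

⟨x⟩ = ∫ x·|ψ|² dx (integrals over the domain).
Every integrand reduces to terms xʲ·e^(−2κx) on [0, ∞); use ∫₀^∞ xʲ·e^(−2κx) dx = j!/(2κ)^(j+1).
⟨x⟩ = 0.24038.

0.2404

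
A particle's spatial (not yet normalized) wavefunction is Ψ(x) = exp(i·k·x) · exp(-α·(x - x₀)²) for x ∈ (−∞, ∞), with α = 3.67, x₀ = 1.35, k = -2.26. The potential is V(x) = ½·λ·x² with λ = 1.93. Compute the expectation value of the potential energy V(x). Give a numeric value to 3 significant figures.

⟨V⟩ = ∫ V(x)·|Ψ|² dx / ∫|Ψ|² dx.
Gaussian moments (u = x − x₀): ∫u^(2j)·e^(−2αu²) du = (2j−1)!!/(4α)^j · √(π/(2α)), odd powers integrate to 0; here √(π/(2α)) = 0.65422.
State is unnormalized: ∫|Ψ|² dx = 0.65422, and ∫Ψ*·V(x)·Ψ dx = 1.1936, so ⟨V⟩ = 1.1936 / 0.65422.
⟨V⟩ = 1.8244.

1.82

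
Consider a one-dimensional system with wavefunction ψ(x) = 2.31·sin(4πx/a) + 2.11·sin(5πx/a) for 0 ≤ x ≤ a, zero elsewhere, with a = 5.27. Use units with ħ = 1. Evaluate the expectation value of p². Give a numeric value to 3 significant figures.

p² ψ = −ħ² d²ψ/dx²; ⟨p²⟩ = −ħ² ∫ ψ*·ψ'' dx / ∫|ψ|² dx.
d²/dx² sin(jπx/a) = −(jπ/a)²·sin(jπx/a); on 0 ≤ x ≤ a, ∫sin²(jπx/a) dx = a/2 and ∫sin(jπx/a)·sin(lπx/a) dx = 0 for j ≠ l, so only diagonal terms survive in ∫|ψ|² and ∫ψ·ψ″; ∫ψ·ψ′ dx = [ψ²/2] between the walls = 0.
State is unnormalized: ∫|ψ|² dx = 25.792, and ∫ψ*·(−ħ² ψ'') dx = 184.17, so ⟨p²⟩ = 184.17 / 25.792.
⟨p²⟩ = 7.1406.

7.14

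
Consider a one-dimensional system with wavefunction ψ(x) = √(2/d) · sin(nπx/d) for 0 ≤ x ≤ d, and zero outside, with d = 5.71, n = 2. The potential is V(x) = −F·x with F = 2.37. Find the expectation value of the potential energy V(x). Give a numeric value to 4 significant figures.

⟨V⟩ = ∫ V(x)·|ψ|² dx.
With sin²θ = (1 − cos2θ)/2 on 0 ≤ x ≤ d: ∫sin²(nπx/d) dx = d/2, ∫x·sin²(nπx/d) dx = d²/4, ∫x²·sin²(nπx/d) dx = d³·(1/6 − 1/(4n²π²)); higher powers xᵏ the same way, integrating xᵏ·cos(2nπx/d) by parts.
⟨V⟩ = -6.7664.

-6.766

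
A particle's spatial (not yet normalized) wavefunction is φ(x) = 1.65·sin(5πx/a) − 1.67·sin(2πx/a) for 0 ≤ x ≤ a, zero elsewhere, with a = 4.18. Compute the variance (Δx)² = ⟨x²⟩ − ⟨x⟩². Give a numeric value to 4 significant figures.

Compute ⟨x⟩ and ⟨x²⟩ separately, then (Δx)² = ⟨x²⟩ − ⟨x⟩².
On 0 ≤ x ≤ a (j ≠ l): ∫sin²(jπx/a) dx = a/2, ∫sin(jπx/a)·sin(lπx/a) dx = 0; diagonal moments ∫x·sin²(jπx/a) dx = a²/4, ∫x²·sin²(jπx/a) dx = a³·(1/6 − 1/(4j²π²)); cross terms ∫x·sin(jπx/a)·sin(lπx/a) dx = 0 for j + l even and −4jla²/(π²(j² − l²)²) for j + l odd, ∫x²·sin(jπx/a)·sin(lπx/a) dx = (−1)^(j+l)·4jla³/(π²(j² − l²)²); higher powers the same way via product-to-sum and parts.
Normalization: ∫|φ|² dx = 11.519.
⟨x⟩ = 2.1668 and ⟨x²⟩ = 6.0158.
(Δx)² = 6.0158 − (2.1668)² = 1.3207.

1.321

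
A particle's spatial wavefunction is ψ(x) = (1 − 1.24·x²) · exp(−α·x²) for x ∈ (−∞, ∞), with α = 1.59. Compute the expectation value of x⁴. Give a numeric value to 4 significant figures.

⟨x⁴⟩ = ∫ x⁴·|ψ|² dx / ∫|ψ|² dx (integrals over the domain).
Expand each integrand as polynomial × e^(−2αx²) and use ∫x^(2j)·e^(−2αx²) dx = (2j−1)!!/(4α)^j · √(π/(2α)), odd powers → 0; here √(π/(2α)) = 0.99394.
State is unnormalized: ∫|ψ|² dx = 0.71972, and ∫ψ*·x⁴·ψ dx = 0.028069, so ⟨x⁴⟩ = 0.028069 / 0.71972.
⟨x⁴⟩ = 0.039000.

0.03900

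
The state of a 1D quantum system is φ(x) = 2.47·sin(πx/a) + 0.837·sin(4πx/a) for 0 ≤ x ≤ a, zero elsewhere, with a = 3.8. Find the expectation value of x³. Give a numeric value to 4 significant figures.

⟨x³⟩ = ∫ x³·|φ|² dx / ∫|φ|² dx (integrals over the domain).
On 0 ≤ x ≤ a (j ≠ l): ∫sin²(jπx/a) dx = a/2, ∫sin(jπx/a)·sin(lπx/a) dx = 0; diagonal moments ∫x·sin²(jπx/a) dx = a²/4, ∫x²·sin²(jπx/a) dx = a³·(1/6 − 1/(4j²π²)); cross terms ∫x·sin(jπx/a)·sin(lπx/a) dx = 0 for j + l even and −4jla²/(π²(j² − l²)²) for j + l odd, ∫x²·sin(jπx/a)·sin(lπx/a) dx = (−1)^(j+l)·4jla³/(π²(j² − l²)²); higher powers the same way via product-to-sum and parts.
State is unnormalized: ∫|φ|² dx = 12.923, and ∫φ*·x³·φ dx = 119.85, so ⟨x³⟩ = 119.85 / 12.923.
⟨x³⟩ = 9.2740.

9.274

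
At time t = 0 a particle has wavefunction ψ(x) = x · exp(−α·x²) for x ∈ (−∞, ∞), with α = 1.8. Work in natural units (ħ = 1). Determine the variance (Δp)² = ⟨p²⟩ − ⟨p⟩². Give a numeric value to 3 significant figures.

5.40

Compute ⟨p⟩ and ⟨p²⟩ separately; (Δp)² = ⟨p²⟩ − ⟨p⟩².
Expand each integrand as polynomial × e^(−2αx²) and use ∫x^(2j)·e^(−2αx²) dx = (2j−1)!!/(4α)^j · √(π/(2α)), odd powers → 0; here √(π/(2α)) = 0.93417. Differentiate with the product rule, d/dx e^(−αx²) = −2αx·e^(−αx²).
Normalization: ∫|ψ|² dx = 0.12975.
⟨p⟩ = 0.0000 and ⟨p²⟩ = 5.4000.
(Δp)² = 5.4000 − (0.0000)² = 5.4000.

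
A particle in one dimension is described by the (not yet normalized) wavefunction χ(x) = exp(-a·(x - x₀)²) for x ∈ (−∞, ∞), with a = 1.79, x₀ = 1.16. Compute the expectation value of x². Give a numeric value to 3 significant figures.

⟨x²⟩ = ∫ x²·|χ|² dx / ∫|χ|² dx (integrals over the domain).
Gaussian moments (u = x − x₀): ∫u^(2j)·e^(−2au²) du = (2j−1)!!/(4a)^j · √(π/(2a)), odd powers integrate to 0; here √(π/(2a)) = 0.93677.
State is unnormalized: ∫|χ|² dx = 0.93677, and ∫χ*·x²·χ dx = 1.3914, so ⟨x²⟩ = 1.3914 / 0.93677.
⟨x²⟩ = 1.4853.

1.49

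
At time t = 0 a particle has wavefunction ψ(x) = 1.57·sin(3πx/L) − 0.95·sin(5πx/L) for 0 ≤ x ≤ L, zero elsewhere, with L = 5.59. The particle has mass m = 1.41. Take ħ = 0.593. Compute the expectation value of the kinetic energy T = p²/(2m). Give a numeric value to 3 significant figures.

0.523

T = −(ħ²/2m) d²/dx², so ⟨T⟩ = −(ħ²/2m) ∫ ψ*·ψ'' dx / ∫|ψ|² dx; with m = 1.41.
d²/dx² sin(jπx/L) = −(jπ/L)²·sin(jπx/L); on 0 ≤ x ≤ L, ∫sin²(jπx/L) dx = L/2 and ∫sin(jπx/L)·sin(lπx/L) dx = 0 for j ≠ l, so only diagonal terms survive in ∫|ψ|² and ∫ψ·ψ″; ∫ψ·ψ′ dx = [ψ²/2] between the walls = 0.
State is unnormalized: ∫|ψ|² dx = 9.4119, and ∫ψ*·(−ħ²/2m · ψ'') dx = 4.9258, so ⟨T⟩ = 4.9258 / 9.4119.
⟨T⟩ = 0.52336.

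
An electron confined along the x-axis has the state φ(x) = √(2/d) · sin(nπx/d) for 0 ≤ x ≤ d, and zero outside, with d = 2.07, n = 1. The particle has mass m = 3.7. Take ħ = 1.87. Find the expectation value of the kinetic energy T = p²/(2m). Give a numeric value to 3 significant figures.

1.09

T = −(ħ²/2m) d²/dx², so ⟨T⟩ = −(ħ²/2m) ∫ φ*·φ'' dx; with m = 3.7.
d/dx sin(nπx/d) = (nπ/d)·cos(nπx/d) and d²/dx² sin(nπx/d) = −(nπ/d)²·sin(nπx/d); on 0 ≤ x ≤ d, ∫sin²(nπx/d) dx = d/2 and ∫sin(nπx/d)·cos(nπx/d) dx = 0.
⟨T⟩ = 1.0885.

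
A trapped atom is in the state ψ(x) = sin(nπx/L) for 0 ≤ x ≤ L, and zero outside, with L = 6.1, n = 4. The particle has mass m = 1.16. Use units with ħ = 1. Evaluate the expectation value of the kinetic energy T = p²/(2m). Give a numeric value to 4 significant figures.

T = −(ħ²/2m) d²/dx², so ⟨T⟩ = −(ħ²/2m) ∫ ψ*·ψ'' dx / ∫|ψ|² dx; with m = 1.16.
d/dx sin(nπx/L) = (nπ/L)·cos(nπx/L) and d²/dx² sin(nπx/L) = −(nπ/L)²·sin(nπx/L); on 0 ≤ x ≤ L, ∫sin²(nπx/L) dx = L/2 and ∫sin(nπx/L)·cos(nπx/L) dx = 0.
State is unnormalized: ∫|ψ|² dx = 3.0500, and ∫ψ*·(−ħ²/2m · ψ'') dx = 5.5792, so ⟨T⟩ = 5.5792 / 3.0500.
⟨T⟩ = 1.8292.

1.829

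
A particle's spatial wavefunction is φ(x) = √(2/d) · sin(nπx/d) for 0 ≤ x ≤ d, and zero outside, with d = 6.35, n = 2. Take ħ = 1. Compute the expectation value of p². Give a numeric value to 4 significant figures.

0.9791

p² φ = −ħ² d²φ/dx²; ⟨p²⟩ = −ħ² ∫ φ*·φ'' dx.
d/dx sin(nπx/d) = (nπ/d)·cos(nπx/d) and d²/dx² sin(nπx/d) = −(nπ/d)²·sin(nπx/d); on 0 ≤ x ≤ d, ∫sin²(nπx/d) dx = d/2 and ∫sin(nπx/d)·cos(nπx/d) dx = 0.
⟨p²⟩ = 0.97907.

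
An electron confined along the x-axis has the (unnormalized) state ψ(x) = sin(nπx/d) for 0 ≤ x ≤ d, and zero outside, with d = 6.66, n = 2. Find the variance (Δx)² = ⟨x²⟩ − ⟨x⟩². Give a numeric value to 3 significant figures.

3.13

Compute ⟨x⟩ and ⟨x²⟩ separately, then (Δx)² = ⟨x²⟩ − ⟨x⟩².
With sin²θ = (1 − cos2θ)/2 on 0 ≤ x ≤ d: ∫sin²(nπx/d) dx = d/2, ∫x·sin²(nπx/d) dx = d²/4, ∫x²·sin²(nπx/d) dx = d³·(1/6 − 1/(4n²π²)); higher powers xᵏ the same way, integrating xᵏ·cos(2nπx/d) by parts.
Normalization: ∫|ψ|² dx = 3.3300.
⟨x⟩ = 3.3300 and ⟨x²⟩ = 14.223.
(Δx)² = 14.223 − (3.3300)² = 3.1345.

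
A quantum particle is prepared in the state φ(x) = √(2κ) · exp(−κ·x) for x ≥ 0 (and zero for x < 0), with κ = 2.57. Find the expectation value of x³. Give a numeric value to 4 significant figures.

0.04418

⟨x³⟩ = ∫ x³·|φ|² dx (integrals over the domain).
Every integrand reduces to terms xʲ·e^(−2κx) on [0, ∞); use ∫₀^∞ xʲ·e^(−2κx) dx = j!/(2κ)^(j+1).
⟨x³⟩ = 0.044184.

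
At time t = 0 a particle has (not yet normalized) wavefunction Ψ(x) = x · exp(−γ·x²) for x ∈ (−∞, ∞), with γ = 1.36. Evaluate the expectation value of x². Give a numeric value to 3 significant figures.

⟨x²⟩ = ∫ x²·|Ψ|² dx / ∫|Ψ|² dx (integrals over the domain).
Expand each integrand as polynomial × e^(−2γx²) and use ∫x^(2j)·e^(−2γx²) dx = (2j−1)!!/(4γ)^j · √(π/(2γ)), odd powers → 0; here √(π/(2γ)) = 1.0747.
State is unnormalized: ∫|Ψ|² dx = 0.19756, and ∫Ψ*·x²·Ψ dx = 0.10895, so ⟨x²⟩ = 0.10895 / 0.19756.
⟨x²⟩ = 0.55147.

0.551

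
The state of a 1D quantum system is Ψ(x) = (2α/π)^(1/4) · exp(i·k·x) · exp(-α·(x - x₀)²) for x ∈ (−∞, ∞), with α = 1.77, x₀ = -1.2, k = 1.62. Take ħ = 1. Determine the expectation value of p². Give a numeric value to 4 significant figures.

4.394

p² Ψ = −ħ² d²Ψ/dx²; ⟨p²⟩ = −ħ² ∫ Ψ*·Ψ'' dx.
Gaussian moments (u = x − x₀): ∫u^(2j)·e^(−2αu²) du = (2j−1)!!/(4α)^j · √(π/(2α)), odd powers integrate to 0; here √(π/(2α)) = 0.94205. Derivatives: Ψ′ = (ik − 2αu)·Ψ, Ψ″ = ((ik − 2αu)² − 2α)·Ψ; the odd-in-u pieces drop out.
⟨p²⟩ = 4.3944.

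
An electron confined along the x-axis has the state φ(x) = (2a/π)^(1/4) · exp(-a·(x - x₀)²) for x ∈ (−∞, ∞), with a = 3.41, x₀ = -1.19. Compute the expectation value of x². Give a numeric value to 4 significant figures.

1.489

⟨x²⟩ = ∫ x²·|φ|² dx (integrals over the domain).
Gaussian moments (u = x − x₀): ∫u^(2j)·e^(−2au²) du = (2j−1)!!/(4a)^j · √(π/(2a)), odd powers integrate to 0; here √(π/(2a)) = 0.67871.
⟨x²⟩ = 1.4894.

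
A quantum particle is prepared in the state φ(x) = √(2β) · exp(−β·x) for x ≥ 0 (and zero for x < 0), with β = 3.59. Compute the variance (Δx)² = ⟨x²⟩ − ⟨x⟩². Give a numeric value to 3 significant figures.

0.0194

Compute ⟨x⟩ and ⟨x²⟩ separately, then (Δx)² = ⟨x²⟩ − ⟨x⟩².
Every integrand reduces to terms xʲ·e^(−2βx) on [0, ∞); use ∫₀^∞ xʲ·e^(−2βx) dx = j!/(2β)^(j+1).
⟨x⟩ = 0.13928 and ⟨x²⟩ = 0.038795.
(Δx)² = 0.038795 − (0.13928)² = 0.019398.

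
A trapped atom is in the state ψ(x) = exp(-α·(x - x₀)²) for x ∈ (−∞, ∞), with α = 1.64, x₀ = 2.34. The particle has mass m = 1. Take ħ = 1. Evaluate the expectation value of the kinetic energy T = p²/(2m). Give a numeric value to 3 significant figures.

0.820

T = −(ħ²/2m) d²/dx², so ⟨T⟩ = −(ħ²/2m) ∫ ψ*·ψ'' dx / ∫|ψ|² dx; with m = 1.
Gaussian moments (u = x − x₀): ∫u^(2j)·e^(−2αu²) du = (2j−1)!!/(4α)^j · √(π/(2α)), odd powers integrate to 0; here √(π/(2α)) = 0.97867. Derivatives: d/dx e^(−αu²) = −2αu·e^(−αu²), d²/dx² e^(−αu²) = (4α²u² − 2α)·e^(−αu²).
State is unnormalized: ∫|ψ|² dx = 0.97867, and ∫ψ*·(−ħ²/2m · ψ'') dx = 0.80251, so ⟨T⟩ = 0.80251 / 0.97867.
⟨T⟩ = 0.82000.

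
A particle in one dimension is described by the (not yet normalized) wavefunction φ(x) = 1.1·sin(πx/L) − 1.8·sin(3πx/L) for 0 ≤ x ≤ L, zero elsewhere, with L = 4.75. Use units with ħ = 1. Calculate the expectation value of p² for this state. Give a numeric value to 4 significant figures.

p² φ = −ħ² d²φ/dx²; ⟨p²⟩ = −ħ² ∫ φ*·φ'' dx / ∫|φ|² dx.
d²/dx² sin(jπx/L) = −(jπ/L)²·sin(jπx/L); on 0 ≤ x ≤ L, ∫sin²(jπx/L) dx = L/2 and ∫sin(jπx/L)·sin(lπx/L) dx = 0 for j ≠ l, so only diagonal terms survive in ∫|φ|² and ∫φ·φ″; ∫φ·φ′ dx = [φ²/2] between the walls = 0.
State is unnormalized: ∫|φ|² dx = 10.569, and ∫φ*·(−ħ² φ'') dx = 31.552, so ⟨p²⟩ = 31.552 / 10.569.
⟨p²⟩ = 2.9854.

2.985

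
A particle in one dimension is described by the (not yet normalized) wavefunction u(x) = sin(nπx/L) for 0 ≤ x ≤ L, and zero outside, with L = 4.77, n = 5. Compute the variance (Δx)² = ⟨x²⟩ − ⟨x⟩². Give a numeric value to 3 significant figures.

Compute ⟨x⟩ and ⟨x²⟩ separately, then (Δx)² = ⟨x²⟩ − ⟨x⟩².
With sin²θ = (1 − cos2θ)/2 on 0 ≤ x ≤ L: ∫sin²(nπx/L) dx = L/2, ∫x·sin²(nπx/L) dx = L²/4, ∫x²·sin²(nπx/L) dx = L³·(1/6 − 1/(4n²π²)); higher powers xᵏ the same way, integrating xᵏ·cos(2nπx/L) by parts.
Normalization: ∫|u|² dx = 2.3850.
⟨x⟩ = 2.3850 and ⟨x²⟩ = 7.5382.
(Δx)² = 7.5382 − (2.3850)² = 1.8500.

1.85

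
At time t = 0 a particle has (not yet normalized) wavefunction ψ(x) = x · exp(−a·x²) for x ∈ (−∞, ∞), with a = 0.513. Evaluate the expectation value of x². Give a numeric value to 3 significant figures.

⟨x²⟩ = ∫ x²·|ψ|² dx / ∫|ψ|² dx (integrals over the domain).
Expand each integrand as polynomial × e^(−2ax²) and use ∫x^(2j)·e^(−2ax²) dx = (2j−1)!!/(4a)^j · √(π/(2a)), odd powers → 0; here √(π/(2a)) = 1.7499.
State is unnormalized: ∫|ψ|² dx = 0.85275, and ∫ψ*·x²·ψ dx = 1.2467, so ⟨x²⟩ = 1.2467 / 0.85275.
⟨x²⟩ = 1.4620.

1.46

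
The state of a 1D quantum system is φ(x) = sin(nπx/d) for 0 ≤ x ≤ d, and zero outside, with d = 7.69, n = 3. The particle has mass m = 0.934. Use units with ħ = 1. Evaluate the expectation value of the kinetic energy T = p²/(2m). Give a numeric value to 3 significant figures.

T = −(ħ²/2m) d²/dx², so ⟨T⟩ = −(ħ²/2m) ∫ φ*·φ'' dx / ∫|φ|² dx; with m = 0.934.
d/dx sin(nπx/d) = (nπ/d)·cos(nπx/d) and d²/dx² sin(nπx/d) = −(nπ/d)²·sin(nπx/d); on 0 ≤ x ≤ d, ∫sin²(nπx/d) dx = d/2 and ∫sin(nπx/d)·cos(nπx/d) dx = 0.
State is unnormalized: ∫|φ|² dx = 3.8450, and ∫φ*·(−ħ²/2m · φ'') dx = 3.0918, so ⟨T⟩ = 3.0918 / 3.8450.
⟨T⟩ = 0.80410.

0.804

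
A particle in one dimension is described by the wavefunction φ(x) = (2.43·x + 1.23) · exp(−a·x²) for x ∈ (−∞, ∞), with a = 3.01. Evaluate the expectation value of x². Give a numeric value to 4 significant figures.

0.1237

⟨x²⟩ = ∫ x²·|φ|² dx / ∫|φ|² dx (integrals over the domain).
Expand each integrand as polynomial × e^(−2ax²) and use ∫x^(2j)·e^(−2ax²) dx = (2j−1)!!/(4a)^j · √(π/(2a)), odd powers → 0; here √(π/(2a)) = 0.72240.
State is unnormalized: ∫|φ|² dx = 1.4472, and ∫φ*·x²·φ dx = 0.17905, so ⟨x²⟩ = 0.17905 / 1.4472.
⟨x²⟩ = 0.12372.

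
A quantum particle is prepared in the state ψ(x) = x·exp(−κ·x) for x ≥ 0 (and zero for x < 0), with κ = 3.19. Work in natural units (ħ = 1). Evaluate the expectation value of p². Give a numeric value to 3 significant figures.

p² ψ = −ħ² d²ψ/dx²; ⟨p²⟩ = −ħ² ∫ ψ*·ψ'' dx / ∫|ψ|² dx.
Differentiate x·exp(−κ·x) with the product rule; every integrand then reduces to terms xʲ·e^(−2κx) on [0, ∞), with ∫₀^∞ xʲ·e^(−2κx) dx = j!/(2κ)^(j+1).
State is unnormalized: ∫|ψ|² dx = 0.0077014, and ∫ψ*·(−ħ² ψ'') dx = 0.078370, so ⟨p²⟩ = 0.078370 / 0.0077014.
⟨p²⟩ = 10.176.

10.2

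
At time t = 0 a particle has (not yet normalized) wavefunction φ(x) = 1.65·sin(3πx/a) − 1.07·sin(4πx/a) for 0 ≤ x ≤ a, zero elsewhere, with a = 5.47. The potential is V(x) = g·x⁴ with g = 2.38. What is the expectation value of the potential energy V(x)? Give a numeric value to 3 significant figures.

699.

⟨V⟩ = ∫ V(x)·|φ|² dx / ∫|φ|² dx.
On 0 ≤ x ≤ a (j ≠ l): ∫sin²(jπx/a) dx = a/2, ∫sin(jπx/a)·sin(lπx/a) dx = 0; diagonal moments ∫x·sin²(jπx/a) dx = a²/4, ∫x²·sin²(jπx/a) dx = a³·(1/6 − 1/(4j²π²)); cross terms ∫x·sin(jπx/a)·sin(lπx/a) dx = 0 for j + l even and −4jla²/(π²(j² − l²)²) for j + l odd, ∫x²·sin(jπx/a)·sin(lπx/a) dx = (−1)^(j+l)·4jla³/(π²(j² − l²)²); higher powers the same way via product-to-sum and parts.
State is unnormalized: ∫|φ|² dx = 10.577, and ∫φ*·V(x)·φ dx = 7391.6, so ⟨V⟩ = 7391.6 / 10.577.
⟨V⟩ = 698.82.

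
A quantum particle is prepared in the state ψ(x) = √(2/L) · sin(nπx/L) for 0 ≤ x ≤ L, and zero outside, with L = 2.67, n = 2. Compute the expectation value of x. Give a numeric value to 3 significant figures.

1.34

⟨x⟩ = ∫ x·|ψ|² dx (integrals over the domain).
With sin²θ = (1 − cos2θ)/2 on 0 ≤ x ≤ L: ∫sin²(nπx/L) dx = L/2, ∫x·sin²(nπx/L) dx = L²/4, ∫x²·sin²(nπx/L) dx = L³·(1/6 − 1/(4n²π²)); higher powers xᵏ the same way, integrating xᵏ·cos(2nπx/L) by parts.
⟨x⟩ = 1.3350.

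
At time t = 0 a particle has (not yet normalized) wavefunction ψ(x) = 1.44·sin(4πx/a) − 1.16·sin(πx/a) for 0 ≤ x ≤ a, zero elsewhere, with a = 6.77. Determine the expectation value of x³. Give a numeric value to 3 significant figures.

⟨x³⟩ = ∫ x³·|ψ|² dx / ∫|ψ|² dx (integrals over the domain).
On 0 ≤ x ≤ a (j ≠ l): ∫sin²(jπx/a) dx = a/2, ∫sin(jπx/a)·sin(lπx/a) dx = 0; diagonal moments ∫x·sin²(jπx/a) dx = a²/4, ∫x²·sin²(jπx/a) dx = a³·(1/6 − 1/(4j²π²)); cross terms ∫x·sin(jπx/a)·sin(lπx/a) dx = 0 for j + l even and −4jla²/(π²(j² − l²)²) for j + l odd, ∫x²·sin(jπx/a)·sin(lπx/a) dx = (−1)^(j+l)·4jla³/(π²(j² − l²)²); higher powers the same way via product-to-sum and parts.
State is unnormalized: ∫|ψ|² dx = 11.574, and ∫ψ*·x³·ψ dx = 851.28, so ⟨x³⟩ = 851.28 / 11.574.
⟨x³⟩ = 73.551.

73.6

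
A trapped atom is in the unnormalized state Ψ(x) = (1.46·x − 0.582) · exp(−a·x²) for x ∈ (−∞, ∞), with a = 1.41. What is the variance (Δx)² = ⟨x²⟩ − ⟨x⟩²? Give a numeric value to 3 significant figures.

Compute ⟨x⟩ and ⟨x²⟩ separately, then (Δx)² = ⟨x²⟩ − ⟨x⟩².
Expand each integrand as polynomial × e^(−2ax²) and use ∫x^(2j)·e^(−2ax²) dx = (2j−1)!!/(4a)^j · √(π/(2a)), odd powers → 0; here √(π/(2a)) = 1.0555.
Normalization: ∫|Ψ|² dx = 0.75643.
⟨x⟩ = -0.42044 and ⟨x²⟩ = 0.36431.
(Δx)² = 0.36431 − (-0.42044)² = 0.18754.

0.188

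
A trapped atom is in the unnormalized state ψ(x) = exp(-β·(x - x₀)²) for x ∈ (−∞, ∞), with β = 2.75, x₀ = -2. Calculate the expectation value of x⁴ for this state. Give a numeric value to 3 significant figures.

18.2

⟨x⁴⟩ = ∫ x⁴·|ψ|² dx / ∫|ψ|² dx (integrals over the domain).
Gaussian moments (u = x − x₀): ∫u^(2j)·e^(−2βu²) du = (2j−1)!!/(4β)^j · √(π/(2β)), odd powers integrate to 0; here √(π/(2β)) = 0.75578.
State is unnormalized: ∫|ψ|² dx = 0.75578, and ∫ψ*·x⁴·ψ dx = 13.760, so ⟨x⁴⟩ = 13.760 / 0.75578.
⟨x⁴⟩ = 18.207.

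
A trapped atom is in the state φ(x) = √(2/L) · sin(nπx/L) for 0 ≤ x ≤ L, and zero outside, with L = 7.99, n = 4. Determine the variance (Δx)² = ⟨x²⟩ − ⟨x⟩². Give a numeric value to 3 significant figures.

Compute ⟨x⟩ and ⟨x²⟩ separately, then (Δx)² = ⟨x²⟩ − ⟨x⟩².
With sin²θ = (1 − cos2θ)/2 on 0 ≤ x ≤ L: ∫sin²(nπx/L) dx = L/2, ∫x·sin²(nπx/L) dx = L²/4, ∫x²·sin²(nπx/L) dx = L³·(1/6 − 1/(4n²π²)); higher powers xᵏ the same way, integrating xᵏ·cos(2nπx/L) by parts.
⟨x⟩ = 3.9950 and ⟨x²⟩ = 21.078.
(Δx)² = 21.078 − (3.9950)² = 5.1179.

5.12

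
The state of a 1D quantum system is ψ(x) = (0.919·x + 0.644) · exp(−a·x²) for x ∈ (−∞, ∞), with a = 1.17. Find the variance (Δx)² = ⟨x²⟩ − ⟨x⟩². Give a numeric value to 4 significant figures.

Compute ⟨x⟩ and ⟨x²⟩ separately, then (Δx)² = ⟨x²⟩ − ⟨x⟩².
Expand each integrand as polynomial × e^(−2ax²) and use ∫x^(2j)·e^(−2ax²) dx = (2j−1)!!/(4a)^j · √(π/(2a)), odd powers → 0; here √(π/(2a)) = 1.1587.
Normalization: ∫|ψ|² dx = 0.68965.
⟨x⟩ = 0.42494 and ⟨x²⟩ = 0.34325.
(Δx)² = 0.34325 − (0.42494)² = 0.16268.

0.1627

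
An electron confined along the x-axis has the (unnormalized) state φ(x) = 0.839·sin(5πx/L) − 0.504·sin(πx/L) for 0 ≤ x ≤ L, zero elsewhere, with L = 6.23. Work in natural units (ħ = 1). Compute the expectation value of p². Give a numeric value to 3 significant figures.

4.74

p² φ = −ħ² d²φ/dx²; ⟨p²⟩ = −ħ² ∫ φ*·φ'' dx / ∫|φ|² dx.
d²/dx² sin(jπx/L) = −(jπ/L)²·sin(jπx/L); on 0 ≤ x ≤ L, ∫sin²(jπx/L) dx = L/2 and ∫sin(jπx/L)·sin(lπx/L) dx = 0 for j ≠ l, so only diagonal terms survive in ∫|φ|² and ∫φ·φ″; ∫φ·φ′ dx = [φ²/2] between the walls = 0.
State is unnormalized: ∫|φ|² dx = 2.9840, and ∫φ*·(−ħ² φ'') dx = 14.141, so ⟨p²⟩ = 14.141 / 2.9840.
⟨p²⟩ = 4.7389.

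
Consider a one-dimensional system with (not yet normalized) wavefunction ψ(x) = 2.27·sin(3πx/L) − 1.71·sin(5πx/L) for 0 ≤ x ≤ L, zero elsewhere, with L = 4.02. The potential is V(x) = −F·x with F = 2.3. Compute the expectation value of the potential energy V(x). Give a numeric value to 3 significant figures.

-4.62

⟨V⟩ = ∫ V(x)·|ψ|² dx / ∫|ψ|² dx.
On 0 ≤ x ≤ L (j ≠ l): ∫sin²(jπx/L) dx = L/2, ∫sin(jπx/L)·sin(lπx/L) dx = 0; diagonal moments ∫x·sin²(jπx/L) dx = L²/4, ∫x²·sin²(jπx/L) dx = L³·(1/6 − 1/(4j²π²)); cross terms ∫x·sin(jπx/L)·sin(lπx/L) dx = 0 for j + l even and −4jlL²/(π²(j² − l²)²) for j + l odd, ∫x²·sin(jπx/L)·sin(lπx/L) dx = (−1)^(j+l)·4jlL³/(π²(j² − l²)²); higher powers the same way via product-to-sum and parts.
State is unnormalized: ∫|ψ|² dx = 16.235, and ∫ψ*·V(x)·ψ dx = -75.053, so ⟨V⟩ = -75.053 / 16.235.
⟨V⟩ = -4.6230.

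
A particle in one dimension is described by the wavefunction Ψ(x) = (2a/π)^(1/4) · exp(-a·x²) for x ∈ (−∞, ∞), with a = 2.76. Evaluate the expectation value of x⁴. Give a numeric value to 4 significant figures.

0.02461

⟨x⁴⟩ = ∫ x⁴·|Ψ|² dx (integrals over the domain).
Gaussian moments: ∫x^(2j)·e^(−2ax²) dx = (2j−1)!!/(4a)^j · √(π/(2a)), odd powers integrate to 0; here √(π/(2a)) = 0.75441.
⟨x⁴⟩ = 0.024614.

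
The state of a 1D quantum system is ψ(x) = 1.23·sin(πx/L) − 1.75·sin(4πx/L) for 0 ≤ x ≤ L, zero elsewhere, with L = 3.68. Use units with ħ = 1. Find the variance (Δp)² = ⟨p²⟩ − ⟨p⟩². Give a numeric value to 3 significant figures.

Compute ⟨p⟩ and ⟨p²⟩ separately; (Δp)² = ⟨p²⟩ − ⟨p⟩².
d²/dx² sin(jπx/L) = −(jπ/L)²·sin(jπx/L); on 0 ≤ x ≤ L, ∫sin²(jπx/L) dx = L/2 and ∫sin(jπx/L)·sin(lπx/L) dx = 0 for j ≠ l, so only diagonal terms survive in ∫|ψ|² and ∫ψ·ψ″; ∫ψ·ψ′ dx = [ψ²/2] between the walls = 0.
Normalization: ∫|ψ|² dx = 8.4187.
⟨p⟩ = 0.0000 and ⟨p²⟩ = 8.0460.
(Δp)² = 8.0460 − (0.0000)² = 8.0460.

8.05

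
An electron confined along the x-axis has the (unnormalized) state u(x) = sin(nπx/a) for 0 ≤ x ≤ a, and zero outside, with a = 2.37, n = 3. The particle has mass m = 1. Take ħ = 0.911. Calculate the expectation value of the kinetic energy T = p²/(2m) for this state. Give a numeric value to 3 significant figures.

6.56

T = −(ħ²/2m) d²/dx², so ⟨T⟩ = −(ħ²/2m) ∫ u*·u'' dx / ∫|u|² dx; with m = 1.
d/dx sin(nπx/a) = (nπ/a)·cos(nπx/a) and d²/dx² sin(nπx/a) = −(nπ/a)²·sin(nπx/a); on 0 ≤ x ≤ a, ∫sin²(nπx/a) dx = a/2 and ∫sin(nπx/a)·cos(nπx/a) dx = 0.
State is unnormalized: ∫|u|² dx = 1.1850, and ∫u*·(−ħ²/2m · u'') dx = 7.7763, so ⟨T⟩ = 7.7763 / 1.1850.
⟨T⟩ = 6.5622.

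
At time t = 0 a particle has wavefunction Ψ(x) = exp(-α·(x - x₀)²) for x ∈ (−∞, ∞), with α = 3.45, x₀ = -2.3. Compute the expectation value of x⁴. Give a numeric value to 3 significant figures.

30.3

⟨x⁴⟩ = ∫ x⁴·|Ψ|² dx / ∫|Ψ|² dx (integrals over the domain).
Gaussian moments (u = x − x₀): ∫u^(2j)·e^(−2αu²) du = (2j−1)!!/(4α)^j · √(π/(2α)), odd powers integrate to 0; here √(π/(2α)) = 0.67476.
State is unnormalized: ∫|Ψ|² dx = 0.67476, and ∫Ψ*·x⁴·Ψ dx = 20.445, so ⟨x⁴⟩ = 20.445 / 0.67476.
⟨x⁴⟩ = 30.300.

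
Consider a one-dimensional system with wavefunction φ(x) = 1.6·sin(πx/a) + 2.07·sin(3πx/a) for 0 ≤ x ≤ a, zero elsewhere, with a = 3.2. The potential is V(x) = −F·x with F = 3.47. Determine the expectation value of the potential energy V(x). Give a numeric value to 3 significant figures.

-5.55

⟨V⟩ = ∫ V(x)·|φ|² dx / ∫|φ|² dx.
On 0 ≤ x ≤ a (j ≠ l): ∫sin²(jπx/a) dx = a/2, ∫sin(jπx/a)·sin(lπx/a) dx = 0; diagonal moments ∫x·sin²(jπx/a) dx = a²/4, ∫x²·sin²(jπx/a) dx = a³·(1/6 − 1/(4j²π²)); cross terms ∫x·sin(jπx/a)·sin(lπx/a) dx = 0 for j + l even and −4jla²/(π²(j² − l²)²) for j + l odd, ∫x²·sin(jπx/a)·sin(lπx/a) dx = (−1)^(j+l)·4jla³/(π²(j² − l²)²); higher powers the same way via product-to-sum and parts.
State is unnormalized: ∫|φ|² dx = 10.952, and ∫φ*·V(x)·φ dx = -60.805, so ⟨V⟩ = -60.805 / 10.952.
⟨V⟩ = -5.5520.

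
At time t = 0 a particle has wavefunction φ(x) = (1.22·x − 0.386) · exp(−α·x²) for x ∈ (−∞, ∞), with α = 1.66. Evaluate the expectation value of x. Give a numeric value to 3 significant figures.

-0.380

⟨x⟩ = ∫ x·|φ|² dx / ∫|φ|² dx (integrals over the domain).
Expand each integrand as polynomial × e^(−2αx²) and use ∫x^(2j)·e^(−2αx²) dx = (2j−1)!!/(4α)^j · √(π/(2α)), odd powers → 0; here √(π/(2α)) = 0.97276.
State is unnormalized: ∫|φ|² dx = 0.36299, and ∫φ*·x·φ dx = -0.13798, so ⟨x⟩ = -0.13798 / 0.36299.
⟨x⟩ = -0.38012.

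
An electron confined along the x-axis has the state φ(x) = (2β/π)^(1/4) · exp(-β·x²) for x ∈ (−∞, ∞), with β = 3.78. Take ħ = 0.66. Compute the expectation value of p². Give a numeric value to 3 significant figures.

1.65

p² φ = −ħ² d²φ/dx²; ⟨p²⟩ = −ħ² ∫ φ*·φ'' dx.
Gaussian moments: ∫x^(2j)·e^(−2βx²) dx = (2j−1)!!/(4β)^j · √(π/(2β)), odd powers integrate to 0; here √(π/(2β)) = 0.64464. Derivatives: d/dx e^(−βx²) = −2βx·e^(−βx²), d²/dx² e^(−βx²) = (4β²x² − 2β)·e^(−βx²).
⟨p²⟩ = 1.6466.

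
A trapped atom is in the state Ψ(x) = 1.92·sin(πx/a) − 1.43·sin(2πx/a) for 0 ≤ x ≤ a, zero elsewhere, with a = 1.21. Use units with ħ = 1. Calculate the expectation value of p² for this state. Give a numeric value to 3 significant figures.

p² Ψ = −ħ² d²Ψ/dx²; ⟨p²⟩ = −ħ² ∫ Ψ*·Ψ'' dx / ∫|Ψ|² dx.
d²/dx² sin(jπx/a) = −(jπ/a)²·sin(jπx/a); on 0 ≤ x ≤ a, ∫sin²(jπx/a) dx = a/2 and ∫sin(jπx/a)·sin(lπx/a) dx = 0 for j ≠ l, so only diagonal terms survive in ∫|Ψ|² and ∫Ψ·Ψ″; ∫Ψ·Ψ′ dx = [Ψ²/2] between the walls = 0.
State is unnormalized: ∫|Ψ|² dx = 3.4674, and ∫Ψ*·(−ħ² Ψ'') dx = 48.394, so ⟨p²⟩ = 48.394 / 3.4674.
⟨p²⟩ = 13.957.

14.0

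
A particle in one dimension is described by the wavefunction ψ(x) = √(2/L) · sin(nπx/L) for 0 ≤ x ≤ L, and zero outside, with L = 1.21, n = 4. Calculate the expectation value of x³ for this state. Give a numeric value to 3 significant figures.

0.434

⟨x³⟩ = ∫ x³·|ψ|² dx (integrals over the domain).
With sin²θ = (1 − cos2θ)/2 on 0 ≤ x ≤ L: ∫sin²(nπx/L) dx = L/2, ∫x·sin²(nπx/L) dx = L²/4, ∫x²·sin²(nπx/L) dx = L³·(1/6 − 1/(4n²π²)); higher powers xᵏ the same way, integrating xᵏ·cos(2nπx/L) by parts.
⟨x³⟩ = 0.43448.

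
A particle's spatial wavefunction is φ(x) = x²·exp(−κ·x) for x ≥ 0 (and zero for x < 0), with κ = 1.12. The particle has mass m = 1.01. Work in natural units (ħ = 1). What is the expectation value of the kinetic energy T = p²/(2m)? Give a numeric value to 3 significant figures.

T = −(ħ²/2m) d²/dx², so ⟨T⟩ = −(ħ²/2m) ∫ φ*·φ'' dx / ∫|φ|² dx; with m = 1.01.
Differentiate x²·exp(−κ·x) with the product rule; every integrand then reduces to terms xʲ·e^(−2κx) on [0, ∞), with ∫₀^∞ xʲ·e^(−2κx) dx = j!/(2κ)^(j+1).
State is unnormalized: ∫|φ|² dx = 0.42557, and ∫φ*·(−ħ²/2m · φ'') dx = 0.088092, so ⟨T⟩ = 0.088092 / 0.42557.
⟨T⟩ = 0.20700.

0.207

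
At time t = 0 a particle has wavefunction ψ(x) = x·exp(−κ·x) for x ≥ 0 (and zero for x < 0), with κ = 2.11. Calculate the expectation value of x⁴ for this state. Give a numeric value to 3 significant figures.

⟨x⁴⟩ = ∫ x⁴·|ψ|² dx / ∫|ψ|² dx (integrals over the domain).
Every integrand reduces to terms xʲ·e^(−2κx) on [0, ∞); use ∫₀^∞ xʲ·e^(−2κx) dx = j!/(2κ)^(j+1).
State is unnormalized: ∫|ψ|² dx = 0.026613, and ∫ψ*·x⁴·ψ dx = 0.030210, so ⟨x⁴⟩ = 0.030210 / 0.026613.
⟨x⁴⟩ = 1.1351.

1.14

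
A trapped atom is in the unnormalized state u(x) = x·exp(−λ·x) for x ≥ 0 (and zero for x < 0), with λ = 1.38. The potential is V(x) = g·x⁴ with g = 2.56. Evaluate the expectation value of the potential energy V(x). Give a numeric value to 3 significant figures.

15.9

⟨V⟩ = ∫ V(x)·|u|² dx / ∫|u|² dx.
Every integrand reduces to terms xʲ·e^(−2λx) on [0, ∞); use ∫₀^∞ xʲ·e^(−2λx) dx = j!/(2λ)^(j+1).
State is unnormalized: ∫|u|² dx = 0.095127, and ∫u*·V(x)·u dx = 1.5108, so ⟨V⟩ = 1.5108 / 0.095127.
⟨V⟩ = 15.882.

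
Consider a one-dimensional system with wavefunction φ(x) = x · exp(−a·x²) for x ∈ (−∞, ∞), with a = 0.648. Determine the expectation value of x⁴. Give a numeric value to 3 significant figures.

⟨x⁴⟩ = ∫ x⁴·|φ|² dx / ∫|φ|² dx (integrals over the domain).
Expand each integrand as polynomial × e^(−2ax²) and use ∫x^(2j)·e^(−2ax²) dx = (2j−1)!!/(4a)^j · √(π/(2a)), odd powers → 0; here √(π/(2a)) = 1.5569.
State is unnormalized: ∫|φ|² dx = 0.60067, and ∫φ*·x⁴·φ dx = 1.3411, so ⟨x⁴⟩ = 1.3411 / 0.60067.
⟨x⁴⟩ = 2.2327.

2.23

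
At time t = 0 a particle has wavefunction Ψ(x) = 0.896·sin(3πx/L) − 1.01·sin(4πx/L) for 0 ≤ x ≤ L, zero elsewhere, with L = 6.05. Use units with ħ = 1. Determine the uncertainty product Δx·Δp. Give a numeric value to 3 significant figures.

2.26

Δx = √(⟨x²⟩−⟨x⟩²), Δp = √(⟨p²⟩−⟨p⟩²).
On 0 ≤ x ≤ L (j ≠ l): ∫sin²(jπx/L) dx = L/2, ∫sin(jπx/L)·sin(lπx/L) dx = 0; diagonal moments ∫x·sin²(jπx/L) dx = L²/4, ∫x²·sin²(jπx/L) dx = L³·(1/6 − 1/(4j²π²)); cross terms ∫x·sin(jπx/L)·sin(lπx/L) dx = 0 for j + l even and −4jlL²/(π²(j² − l²)²) for j + l odd, ∫x²·sin(jπx/L)·sin(lπx/L) dx = (−1)^(j+l)·4jlL³/(π²(j² − l²)²); higher powers the same way via product-to-sum and parts. d²/dx² sin(jπx/L) = −(jπ/L)²·sin(jπx/L); on 0 ≤ x ≤ L, ∫sin²(jπx/L) dx = L/2 and ∫sin(jπx/L)·sin(lπx/L) dx = 0 for j ≠ l, so only diagonal terms survive in ∫|Ψ|² and ∫Ψ·Ψ″; ∫Ψ·Ψ′ dx = [Ψ²/2] between the walls = 0.
Normalization: ∫|Ψ|² dx = 5.5143.
⟨x⟩ = 4.2174, ⟨x²⟩ = 19.259 ⇒ Δx = 1.2136.
⟨p⟩ = 0.0000, ⟨p²⟩ = 3.4830 ⇒ Δp = 1.8663.
Δx·Δp = 2.2649.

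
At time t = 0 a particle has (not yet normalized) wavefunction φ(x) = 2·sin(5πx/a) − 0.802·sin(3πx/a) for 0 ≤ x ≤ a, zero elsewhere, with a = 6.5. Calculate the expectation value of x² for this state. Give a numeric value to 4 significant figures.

12.59

⟨x²⟩ = ∫ x²·|φ|² dx / ∫|φ|² dx (integrals over the domain).
On 0 ≤ x ≤ a (j ≠ l): ∫sin²(jπx/a) dx = a/2, ∫sin(jπx/a)·sin(lπx/a) dx = 0; diagonal moments ∫x·sin²(jπx/a) dx = a²/4, ∫x²·sin²(jπx/a) dx = a³·(1/6 − 1/(4j²π²)); cross terms ∫x·sin(jπx/a)·sin(lπx/a) dx = 0 for j + l even and −4jla²/(π²(j² − l²)²) for j + l odd, ∫x²·sin(jπx/a)·sin(lπx/a) dx = (−1)^(j+l)·4jla³/(π²(j² − l²)²); higher powers the same way via product-to-sum and parts.
State is unnormalized: ∫|φ|² dx = 15.090, and ∫φ*·x²·φ dx = 189.99, so ⟨x²⟩ = 189.99 / 15.090.
⟨x²⟩ = 12.590.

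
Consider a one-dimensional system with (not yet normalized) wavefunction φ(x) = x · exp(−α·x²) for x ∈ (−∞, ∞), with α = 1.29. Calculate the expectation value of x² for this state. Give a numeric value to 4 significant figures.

0.5814

⟨x²⟩ = ∫ x²·|φ|² dx / ∫|φ|² dx (integrals over the domain).
Expand each integrand as polynomial × e^(−2αx²) and use ∫x^(2j)·e^(−2αx²) dx = (2j−1)!!/(4α)^j · √(π/(2α)), odd powers → 0; here √(π/(2α)) = 1.1035.
State is unnormalized: ∫|φ|² dx = 0.21385, and ∫φ*·x²·φ dx = 0.12433, so ⟨x²⟩ = 0.12433 / 0.21385.
⟨x²⟩ = 0.58140.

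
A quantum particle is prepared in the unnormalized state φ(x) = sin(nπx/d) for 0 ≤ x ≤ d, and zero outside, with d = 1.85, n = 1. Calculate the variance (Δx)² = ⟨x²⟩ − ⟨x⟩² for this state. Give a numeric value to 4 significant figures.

Compute ⟨x⟩ and ⟨x²⟩ separately, then (Δx)² = ⟨x²⟩ − ⟨x⟩².
With sin²θ = (1 − cos2θ)/2 on 0 ≤ x ≤ d: ∫sin²(nπx/d) dx = d/2, ∫x·sin²(nπx/d) dx = d²/4, ∫x²·sin²(nπx/d) dx = d³·(1/6 − 1/(4n²π²)); higher powers xᵏ the same way, integrating xᵏ·cos(2nπx/d) by parts.
Normalization: ∫|φ|² dx = 0.92500.
⟨x⟩ = 0.92500 and ⟨x²⟩ = 0.96745.
(Δx)² = 0.96745 − (0.92500)² = 0.11182.

0.1118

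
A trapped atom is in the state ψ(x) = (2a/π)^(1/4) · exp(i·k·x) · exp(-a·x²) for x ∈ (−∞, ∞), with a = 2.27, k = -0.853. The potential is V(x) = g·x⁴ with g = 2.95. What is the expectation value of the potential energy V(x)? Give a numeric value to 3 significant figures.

⟨V⟩ = ∫ V(x)·|ψ|² dx.
Gaussian moments: ∫x^(2j)·e^(−2ax²) dx = (2j−1)!!/(4a)^j · √(π/(2a)), odd powers integrate to 0; here √(π/(2a)) = 0.83185.
⟨V⟩ = 0.10734.

0.107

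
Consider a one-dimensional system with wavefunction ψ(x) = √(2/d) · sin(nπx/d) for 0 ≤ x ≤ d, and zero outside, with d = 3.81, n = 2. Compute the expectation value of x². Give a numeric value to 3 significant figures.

⟨x²⟩ = ∫ x²·|ψ|² dx (integrals over the domain).
With sin²θ = (1 − cos2θ)/2 on 0 ≤ x ≤ d: ∫sin²(nπx/d) dx = d/2, ∫x·sin²(nπx/d) dx = d²/4, ∫x²·sin²(nπx/d) dx = d³·(1/6 − 1/(4n²π²)); higher powers xᵏ the same way, integrating xᵏ·cos(2nπx/d) by parts.
⟨x²⟩ = 4.6549.

4.65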